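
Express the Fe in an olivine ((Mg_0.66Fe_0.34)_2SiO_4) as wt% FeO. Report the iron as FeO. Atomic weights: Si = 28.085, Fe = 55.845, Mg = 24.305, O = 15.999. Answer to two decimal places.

Formula mass = 162.138 g/mol.
0.68 Fe → 0.6800 mol FeO per formula unit; M(FeO) = 71.844, so FeO mass = 48.854 g.
48.854/162.138 × 100 = 30.13 wt%.

30.13 wt%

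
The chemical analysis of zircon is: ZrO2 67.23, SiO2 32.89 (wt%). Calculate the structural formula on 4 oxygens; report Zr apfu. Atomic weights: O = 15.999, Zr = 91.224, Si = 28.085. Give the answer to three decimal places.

ZrO2 (M=123.222): mol = 0.54560; Zr = 0.54560, O = 1.09120.
SiO2 (M=60.083): mol = 0.54741; Si = 0.54741, O = 1.09482.
ΣO = 2.18602; factor = 4/ΣO = 1.82981.
Zr apfu = 0.54560 × 1.82981 = 0.998.

0.998 Zr apfu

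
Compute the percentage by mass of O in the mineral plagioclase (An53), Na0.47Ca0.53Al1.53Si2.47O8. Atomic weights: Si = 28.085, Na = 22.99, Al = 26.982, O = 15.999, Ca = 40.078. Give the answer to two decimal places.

47.28 mass %

M(Na0.47Ca0.53Al1.53Si2.47O8) = 270.691 g/mol.
O contributes 8 × 15.999 = 127.992 g per mole.
127.992/270.691 = 0.4728 → 47.28%.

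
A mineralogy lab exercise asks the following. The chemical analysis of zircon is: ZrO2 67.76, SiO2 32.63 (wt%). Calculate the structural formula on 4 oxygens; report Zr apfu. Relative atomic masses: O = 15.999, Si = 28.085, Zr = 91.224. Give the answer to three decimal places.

ZrO2 (M=123.222): mol = 0.54990; Zr = 0.54990, O = 1.09980.
SiO2 (M=60.083): mol = 0.54308; Si = 0.54308, O = 1.08616.
ΣO = 2.18596; factor = 4/ΣO = 1.82986.
Zr apfu = 0.54990 × 1.82986 = 1.006.

1.006 Zr apfu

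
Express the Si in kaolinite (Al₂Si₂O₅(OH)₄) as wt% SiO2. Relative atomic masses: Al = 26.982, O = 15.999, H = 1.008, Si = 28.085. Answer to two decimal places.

46.55 wt%

Molar mass of Al₂Si₂O₅(OH)₄ = 2·26.982 + 2·28.085 + 9·15.999 + 4·1.008 = 258.157 g/mol.
Each formula unit contains 2 Si, equivalent to 2/1 = 2.0000 mol SiO2.
M(SiO2) = 1×28.085 + 2×15.999 = 60.083 g/mol.
Mass of SiO2 per formula unit = 2.0000 × 60.083 = 120.166 g.
SiO2 wt% = 120.166 / 258.157 × 100 = 46.55%.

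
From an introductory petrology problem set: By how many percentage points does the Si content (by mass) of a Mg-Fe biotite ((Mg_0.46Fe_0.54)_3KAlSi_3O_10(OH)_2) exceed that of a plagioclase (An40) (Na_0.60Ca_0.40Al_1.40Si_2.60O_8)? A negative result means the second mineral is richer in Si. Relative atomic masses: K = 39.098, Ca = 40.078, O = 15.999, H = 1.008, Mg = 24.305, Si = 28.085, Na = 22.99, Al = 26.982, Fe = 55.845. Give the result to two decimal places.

-9.19 percentage points

M((Mg_0.46Fe_0.54)_3KAlSi_3O_10(OH)_2) = 468.349 g/mol, so wt% Si = 84.255/468.349 × 100 = 17.99%.
M(Na_0.60Ca_0.40Al_1.40Si_2.60O_8) = 268.613 g/mol, so wt% Si = 73.021/268.613 × 100 = 27.18%.
17.99 − 27.18 = -9.19 pp.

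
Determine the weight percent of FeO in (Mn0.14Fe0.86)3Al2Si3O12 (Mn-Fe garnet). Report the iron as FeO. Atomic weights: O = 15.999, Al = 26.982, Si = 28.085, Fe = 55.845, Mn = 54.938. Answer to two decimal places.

M((Mn0.14Fe0.86)3Al2Si3O12) = 497.361 g/mol; M(FeO) = 71.844 g/mol.
Moles FeO per formula unit = 2.58 Fe ÷ 1 = 2.5800.
FeO fraction = (2.5800 × 71.844) / 497.361 = 185.358/497.361 = 0.3727.

37.27 wt%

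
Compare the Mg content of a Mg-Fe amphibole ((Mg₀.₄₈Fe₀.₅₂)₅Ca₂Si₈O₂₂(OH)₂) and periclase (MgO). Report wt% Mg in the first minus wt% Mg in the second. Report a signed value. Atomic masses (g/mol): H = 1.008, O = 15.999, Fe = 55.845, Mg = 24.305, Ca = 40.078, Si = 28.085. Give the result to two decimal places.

Mg in (Mg₀.₄₈Fe₀.₅₂)₅Ca₂Si₈O₂₂(OH)₂: molar mass 894.357 g/mol; 2.40×24.305 = 58.332 g → 6.52 wt%.
Mg in MgO: molar mass 40.304 g/mol; 1×24.305 = 24.305 g → 60.30 wt%.
Difference = 6.52 − 60.30 = -53.78 percentage points.

-53.78 percentage points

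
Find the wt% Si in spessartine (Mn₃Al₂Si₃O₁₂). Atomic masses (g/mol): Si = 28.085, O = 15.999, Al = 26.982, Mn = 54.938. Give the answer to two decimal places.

Formula mass = 3*54.938 + 2*26.982 + 3*28.085 + 12*15.999 = 495.021 g/mol, of which 84.255 g is Si.
So Si makes up 84.255/495.021 = 0.1702 of the mass, i.e. 17.02%.

17.02 wt%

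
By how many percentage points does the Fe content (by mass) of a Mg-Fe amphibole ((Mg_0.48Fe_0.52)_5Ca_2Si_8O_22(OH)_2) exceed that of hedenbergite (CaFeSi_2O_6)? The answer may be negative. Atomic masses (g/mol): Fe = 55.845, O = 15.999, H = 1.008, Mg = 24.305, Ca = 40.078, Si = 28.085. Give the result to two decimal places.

M((Mg_0.48Fe_0.52)_5Ca_2Si_8O_22(OH)_2) = 894.357 g/mol, so wt% Fe = 145.197/894.357 × 100 = 16.23%.
M(CaFeSi_2O_6) = 248.087 g/mol, so wt% Fe = 55.845/248.087 × 100 = 22.51%.
16.23 − 22.51 = -6.28 pp.

-6.28 percentage points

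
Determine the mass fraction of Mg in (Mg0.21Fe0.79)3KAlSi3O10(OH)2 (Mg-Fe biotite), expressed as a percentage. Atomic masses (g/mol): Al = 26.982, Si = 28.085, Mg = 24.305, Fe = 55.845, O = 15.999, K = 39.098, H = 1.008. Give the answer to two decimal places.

Molar mass of (Mg0.21Fe0.79)3KAlSi3O10(OH)2: 0.63*24.305 + 2.37*55.845 + 1*39.098 + 1*26.982 + 3*28.085 + 12*15.999 + 2*1.008 = 492.004 g/mol.
Mass of Mg per formula unit: 0.63 × 24.305 = 15.312 g.
Weight fraction Mg = 15.312 / 492.004 = 0.0311.

3.11 mass %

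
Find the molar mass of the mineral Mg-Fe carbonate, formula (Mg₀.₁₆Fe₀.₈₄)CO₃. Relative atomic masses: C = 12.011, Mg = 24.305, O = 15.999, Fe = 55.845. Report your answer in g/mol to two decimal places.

M = 0.16(24.305) + 0.84(55.845) + 1(12.011) + 3(15.999)

110.81 g/mol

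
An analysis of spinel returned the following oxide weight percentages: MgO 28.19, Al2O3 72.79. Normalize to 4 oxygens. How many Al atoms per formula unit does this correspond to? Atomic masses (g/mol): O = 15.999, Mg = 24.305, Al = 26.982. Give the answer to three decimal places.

2.010 Al apfu

28.19 wt% MgO ÷ 40.304 g/mol = 0.69943 mol, giving 0.69943 Mg and 0.69943 O.
72.79 wt% Al2O3 ÷ 101.961 g/mol = 0.71390 mol, giving 1.42780 Al and 2.14170 O.
Oxygen sums to 2.84113; scaling by 4/2.84113 = 1.40789 puts the formula on 4 O.
Al: 1.42780 × 1.40789 = 2.010 atoms per formula unit.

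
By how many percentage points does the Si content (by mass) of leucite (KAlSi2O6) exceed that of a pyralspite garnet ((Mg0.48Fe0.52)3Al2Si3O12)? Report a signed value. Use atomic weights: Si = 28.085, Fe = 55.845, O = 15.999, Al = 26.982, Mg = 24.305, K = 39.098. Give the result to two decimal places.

Si in KAlSi2O6: molar mass 218.244 g/mol; 2×28.085 = 56.170 g → 25.74 wt%.
Si in (Mg0.48Fe0.52)3Al2Si3O12: molar mass 452.324 g/mol; 3×28.085 = 84.255 g → 18.63 wt%.
Difference = 25.74 − 18.63 = 7.11 percentage points.

7.11 percentage points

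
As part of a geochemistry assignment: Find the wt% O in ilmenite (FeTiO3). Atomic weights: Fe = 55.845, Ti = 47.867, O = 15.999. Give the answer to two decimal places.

31.64 wt%

M(FeTiO3) = 151.709 g/mol.
O contributes 3 × 15.999 = 47.997 g per mole.
47.997/151.709 = 0.3164 → 31.64%.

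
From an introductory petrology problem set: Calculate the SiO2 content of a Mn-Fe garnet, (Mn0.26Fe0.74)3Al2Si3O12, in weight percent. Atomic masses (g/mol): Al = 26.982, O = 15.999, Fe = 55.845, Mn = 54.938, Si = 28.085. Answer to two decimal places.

36.26 wt%

Molar mass of (Mn0.26Fe0.74)3Al2Si3O12 = 0.78×54.938 + 2.22×55.845 + 2×26.982 + 3×28.085 + 12×15.999 = 497.035 g/mol.
Each formula unit contains 3 Si, equivalent to 3/1 = 3.0000 mol SiO2.
M(SiO2) = 1×28.085 + 2×15.999 = 60.083 g/mol.
Mass of SiO2 per formula unit = 3.0000 × 60.083 = 180.249 g.
SiO2 wt% = 180.249 / 497.035 × 100 = 36.26%.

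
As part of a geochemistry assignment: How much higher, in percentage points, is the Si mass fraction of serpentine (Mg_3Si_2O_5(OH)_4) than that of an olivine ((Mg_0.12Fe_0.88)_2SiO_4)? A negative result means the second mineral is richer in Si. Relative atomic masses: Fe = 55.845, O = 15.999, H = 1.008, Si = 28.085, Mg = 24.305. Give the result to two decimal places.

5.96 percentage points

First mineral: 56.170 g Si in 277.108 g formula = 20.27 wt% Si.
Second mineral: 28.085 g Si in 196.201 g formula = 14.31 wt% Si.
20.27% − 14.31% gives a difference of 5.96 percentage points.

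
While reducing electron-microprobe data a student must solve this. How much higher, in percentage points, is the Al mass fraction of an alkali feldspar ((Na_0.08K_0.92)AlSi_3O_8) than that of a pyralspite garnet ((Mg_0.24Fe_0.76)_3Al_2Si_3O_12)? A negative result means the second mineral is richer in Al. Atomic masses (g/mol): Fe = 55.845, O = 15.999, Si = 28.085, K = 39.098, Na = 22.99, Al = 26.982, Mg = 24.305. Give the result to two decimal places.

-1.62 percentage points

First mineral: 26.982 g Al in 277.038 g formula = 9.74 wt% Al.
Second mineral: 53.964 g Al in 475.033 g formula = 11.36 wt% Al.
9.74% − 11.36% gives a difference of -1.62 percentage points.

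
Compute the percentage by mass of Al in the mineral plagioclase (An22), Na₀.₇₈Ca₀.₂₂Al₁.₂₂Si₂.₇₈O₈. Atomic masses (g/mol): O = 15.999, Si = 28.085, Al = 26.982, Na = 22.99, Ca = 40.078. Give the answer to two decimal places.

12.39 mass %

Molar mass of Na₀.₇₈Ca₀.₂₂Al₁.₂₂Si₂.₇₈O₈: 0.78·22.99 + 0.22·40.078 + 1.22·26.982 + 2.78·28.085 + 8·15.999 = 265.736 g/mol.
Mass of Al per formula unit: 1.22 × 26.982 = 32.918 g.
Weight fraction Al = 32.918 / 265.736 = 0.1239.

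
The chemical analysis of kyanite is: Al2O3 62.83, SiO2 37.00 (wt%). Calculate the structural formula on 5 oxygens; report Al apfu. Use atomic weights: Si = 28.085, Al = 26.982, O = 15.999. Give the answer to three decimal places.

2.001 Al apfu

Al2O3 (M=101.961): mol = 0.61622; Al = 1.23244, O = 1.84866.
SiO2 (M=60.083): mol = 0.61581; Si = 0.61581, O = 1.23162.
ΣO = 3.08028; factor = 5/ΣO = 1.62323.
Al apfu = 1.23244 × 1.62323 = 2.001.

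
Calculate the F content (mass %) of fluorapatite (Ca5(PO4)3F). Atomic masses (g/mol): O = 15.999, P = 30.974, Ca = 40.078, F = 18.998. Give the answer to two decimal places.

M(Ca5(PO4)3F) = 504.298 g/mol.
F contributes 1 × 18.998 = 18.998 g per mole.
18.998/504.298 = 0.0377 → 3.77%.

3.77 mass %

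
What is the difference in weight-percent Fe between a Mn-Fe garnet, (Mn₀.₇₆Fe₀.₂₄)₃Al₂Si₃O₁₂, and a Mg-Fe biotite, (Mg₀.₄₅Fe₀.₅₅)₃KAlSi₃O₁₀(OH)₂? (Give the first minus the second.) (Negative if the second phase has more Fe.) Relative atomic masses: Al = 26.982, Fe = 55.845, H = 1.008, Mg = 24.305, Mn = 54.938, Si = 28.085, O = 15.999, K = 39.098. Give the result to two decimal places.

-11.52 percentage points

First mineral: 40.208 g Fe in 495.674 g formula = 8.11 wt% Fe.
Second mineral: 92.144 g Fe in 469.295 g formula = 19.63 wt% Fe.
8.11% − 19.63% gives a difference of -11.52 percentage points.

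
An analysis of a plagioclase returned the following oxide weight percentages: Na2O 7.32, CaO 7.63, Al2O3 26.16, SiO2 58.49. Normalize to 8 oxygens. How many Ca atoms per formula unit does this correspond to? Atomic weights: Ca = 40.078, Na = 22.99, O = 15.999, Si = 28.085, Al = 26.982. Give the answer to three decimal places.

0.366 Ca apfu

Na2O: 7.32/61.979 = 0.11810 mol → 0.23620 mol Na, 0.11810 mol O.
CaO: 7.63/56.077 = 0.13606 mol → 0.13606 mol Ca, 0.13606 mol O.
Al2O3: 26.16/101.961 = 0.25657 mol → 0.51314 mol Al, 0.76971 mol O.
SiO2: 58.49/60.083 = 0.97349 mol → 0.97349 mol Si, 1.94698 mol O.
Total oxygen = 2.97085 mol. Normalization factor = 8/2.97085 = 2.69283.
Ca per 8 O = 0.13606 × 2.69283 = 0.366.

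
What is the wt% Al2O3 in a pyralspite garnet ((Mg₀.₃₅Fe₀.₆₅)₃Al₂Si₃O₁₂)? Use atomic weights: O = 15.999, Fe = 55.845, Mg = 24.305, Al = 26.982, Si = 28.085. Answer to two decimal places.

21.94 wt%

Formula mass = 464.625 g/mol.
2 Al → 1.0000 mol Al2O3 per formula unit; M(Al2O3) = 101.961, so Al2O3 mass = 101.961 g.
101.961/464.625 × 100 = 21.94 wt%.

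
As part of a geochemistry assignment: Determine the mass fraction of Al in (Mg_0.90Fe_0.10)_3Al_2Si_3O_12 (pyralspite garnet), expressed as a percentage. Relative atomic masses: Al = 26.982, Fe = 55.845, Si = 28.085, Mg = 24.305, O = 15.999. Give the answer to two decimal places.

Molar mass of (Mg_0.90Fe_0.10)_3Al_2Si_3O_12: 2.70×24.305 + 0.30×55.845 + 2×26.982 + 3×28.085 + 12×15.999 = 412.584 g/mol.
Mass of Al per formula unit: 2 × 26.982 = 53.964 g.
Weight fraction Al = 53.964 / 412.584 = 0.1308.

13.08 wt%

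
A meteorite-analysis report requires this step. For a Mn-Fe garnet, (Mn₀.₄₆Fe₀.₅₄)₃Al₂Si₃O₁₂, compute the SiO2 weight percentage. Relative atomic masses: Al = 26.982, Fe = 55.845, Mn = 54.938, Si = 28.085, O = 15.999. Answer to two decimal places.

M((Mn₀.₄₆Fe₀.₅₄)₃Al₂Si₃O₁₂) = 496.490 g/mol; M(SiO2) = 60.083 g/mol.
Moles SiO2 per formula unit = 3 Si ÷ 1 = 3.0000.
SiO2 fraction = (3.0000 × 60.083) / 496.490 = 180.249/496.490 = 0.3630.

36.30 wt%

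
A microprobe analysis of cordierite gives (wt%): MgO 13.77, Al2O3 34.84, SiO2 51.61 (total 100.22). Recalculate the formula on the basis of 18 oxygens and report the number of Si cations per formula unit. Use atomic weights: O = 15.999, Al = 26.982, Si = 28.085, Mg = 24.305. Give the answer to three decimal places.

13.77 wt% MgO ÷ 40.304 g/mol = 0.34165 mol, giving 0.34165 Mg and 0.34165 O.
34.84 wt% Al2O3 ÷ 101.961 g/mol = 0.34170 mol, giving 0.68340 Al and 1.02510 O.
51.61 wt% SiO2 ÷ 60.083 g/mol = 0.85898 mol, giving 0.85898 Si and 1.71796 O.
Oxygen sums to 3.08471; scaling by 18/3.08471 = 5.83523 puts the formula on 18 O.
Si: 0.85898 × 5.83523 = 5.012 atoms per formula unit.

5.012 Si apfu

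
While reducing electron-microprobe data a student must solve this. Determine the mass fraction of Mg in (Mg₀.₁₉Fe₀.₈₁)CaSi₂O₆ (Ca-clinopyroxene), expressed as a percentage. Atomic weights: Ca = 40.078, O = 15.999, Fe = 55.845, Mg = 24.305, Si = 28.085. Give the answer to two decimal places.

Molar mass of (Mg₀.₁₉Fe₀.₈₁)CaSi₂O₆: 0.19*24.305 + 0.81*55.845 + 1*40.078 + 2*28.085 + 6*15.999 = 242.094 g/mol.
Mass of Mg per formula unit: 0.19 × 24.305 = 4.618 g.
Weight fraction Mg = 4.618 / 242.094 = 0.0191.

1.91 mass %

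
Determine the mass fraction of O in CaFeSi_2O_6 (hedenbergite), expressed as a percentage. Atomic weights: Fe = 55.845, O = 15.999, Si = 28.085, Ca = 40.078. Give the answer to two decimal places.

38.69 mass %

Formula mass = 1*40.078 + 1*55.845 + 2*28.085 + 6*15.999 = 248.087 g/mol, of which 95.994 g is O.
So O makes up 95.994/248.087 = 0.3869 of the mass, i.e. 38.69%.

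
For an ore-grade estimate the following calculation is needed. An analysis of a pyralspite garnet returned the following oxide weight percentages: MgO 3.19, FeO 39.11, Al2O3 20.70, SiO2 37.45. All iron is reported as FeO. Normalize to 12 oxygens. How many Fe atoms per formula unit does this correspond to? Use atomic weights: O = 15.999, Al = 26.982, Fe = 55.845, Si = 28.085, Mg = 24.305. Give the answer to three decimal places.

2.635 Fe apfu

MgO (M=40.304): mol = 0.07915; Mg = 0.07915, O = 0.07915.
FeO (M=71.844): mol = 0.54437; Fe = 0.54437, O = 0.54437.
Al2O3 (M=101.961): mol = 0.20302; Al = 0.40604, O = 0.60906.
SiO2 (M=60.083): mol = 0.62330; Si = 0.62330, O = 1.24660.
ΣO = 2.47918; factor = 12/ΣO = 4.84031.
Fe apfu = 0.54437 × 4.84031 = 2.635.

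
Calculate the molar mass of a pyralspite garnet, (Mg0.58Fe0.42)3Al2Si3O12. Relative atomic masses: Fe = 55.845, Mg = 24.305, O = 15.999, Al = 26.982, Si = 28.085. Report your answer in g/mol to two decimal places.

442.86 g/mol

Mg: 1.74 × 24.305 = 42.2907
Fe: 1.26 × 55.845 = 70.3647
Al: 2 × 26.982 = 53.9640
Si: 3 × 28.085 = 84.2550
O: 12 × 15.999 = 191.9880
Summing the contributions gives the formula mass.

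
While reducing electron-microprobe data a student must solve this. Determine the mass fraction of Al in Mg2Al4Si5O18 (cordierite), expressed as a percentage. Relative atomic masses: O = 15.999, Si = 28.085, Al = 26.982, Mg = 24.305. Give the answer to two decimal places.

M(Mg2Al4Si5O18) = 584.945 g/mol.
Al contributes 4 × 26.982 = 107.928 g per mole.
107.928/584.945 = 0.1845 → 18.45%.

18.45 wt%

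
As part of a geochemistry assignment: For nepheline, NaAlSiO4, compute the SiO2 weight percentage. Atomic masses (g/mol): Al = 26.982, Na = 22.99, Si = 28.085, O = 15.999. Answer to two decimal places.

42.30 wt%

M(NaAlSiO4) = 142.053 g/mol; M(SiO2) = 60.083 g/mol.
Moles SiO2 per formula unit = 1 Si ÷ 1 = 1.0000.
SiO2 fraction = (1.0000 × 60.083) / 142.053 = 60.083/142.053 = 0.4230.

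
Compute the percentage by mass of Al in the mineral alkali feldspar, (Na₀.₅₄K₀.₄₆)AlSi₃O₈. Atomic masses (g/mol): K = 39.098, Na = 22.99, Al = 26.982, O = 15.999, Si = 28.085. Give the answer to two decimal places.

M((Na₀.₅₄K₀.₄₆)AlSi₃O₈) = 269.629 g/mol.
Al contributes 1 × 26.982 = 26.982 g per mole.
26.982/269.629 = 0.1001 → 10.01%.

10.01 mass %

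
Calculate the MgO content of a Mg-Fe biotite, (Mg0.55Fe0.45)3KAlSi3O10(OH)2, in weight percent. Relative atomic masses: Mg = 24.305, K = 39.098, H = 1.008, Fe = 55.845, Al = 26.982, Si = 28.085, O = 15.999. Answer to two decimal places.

M((Mg0.55Fe0.45)3KAlSi3O10(OH)2) = 459.833 g/mol; M(MgO) = 40.304 g/mol.
Moles MgO per formula unit = 1.65 Mg ÷ 1 = 1.6500.
MgO fraction = (1.6500 × 40.304) / 459.833 = 66.502/459.833 = 0.1446.

14.46 wt%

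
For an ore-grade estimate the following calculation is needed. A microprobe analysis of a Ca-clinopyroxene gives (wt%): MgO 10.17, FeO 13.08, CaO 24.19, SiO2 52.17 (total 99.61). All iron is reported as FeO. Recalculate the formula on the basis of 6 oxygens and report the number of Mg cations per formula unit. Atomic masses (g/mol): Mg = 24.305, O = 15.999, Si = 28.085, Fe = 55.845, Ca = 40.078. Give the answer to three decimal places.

10.17 wt% MgO ÷ 40.304 g/mol = 0.25233 mol, giving 0.25233 Mg and 0.25233 O.
13.08 wt% FeO ÷ 71.844 g/mol = 0.18206 mol, giving 0.18206 Fe and 0.18206 O.
24.19 wt% CaO ÷ 56.077 g/mol = 0.43137 mol, giving 0.43137 Ca and 0.43137 O.
52.17 wt% SiO2 ÷ 60.083 g/mol = 0.86830 mol, giving 0.86830 Si and 1.73660 O.
Oxygen sums to 2.60236; scaling by 6/2.60236 = 2.30560 puts the formula on 6 O.
Mg: 0.25233 × 2.30560 = 0.582 atoms per formula unit.

0.582 Mg apfu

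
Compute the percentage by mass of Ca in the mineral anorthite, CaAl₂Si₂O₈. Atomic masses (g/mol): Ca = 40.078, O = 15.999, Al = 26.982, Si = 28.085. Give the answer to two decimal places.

14.41 wt%

Formula mass = 1·40.078 + 2·26.982 + 2·28.085 + 8·15.999 = 278.204 g/mol, of which 40.078 g is Ca.
So Ca makes up 40.078/278.204 = 0.1441 of the mass, i.e. 14.41%.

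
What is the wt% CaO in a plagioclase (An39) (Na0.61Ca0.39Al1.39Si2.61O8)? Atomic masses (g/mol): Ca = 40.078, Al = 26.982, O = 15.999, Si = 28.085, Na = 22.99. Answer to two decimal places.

Molar mass of Na0.61Ca0.39Al1.39Si2.61O8 = 0.61×22.99 + 0.39×40.078 + 1.39×26.982 + 2.61×28.085 + 8×15.999 = 268.453 g/mol.
Each formula unit contains 0.39 Ca, equivalent to 0.39/1 = 0.3900 mol CaO.
M(CaO) = 1×40.078 + 1×15.999 = 56.077 g/mol.
Mass of CaO per formula unit = 0.3900 × 56.077 = 21.870 g.
CaO wt% = 21.870 / 268.453 × 100 = 8.15%.

8.15 wt%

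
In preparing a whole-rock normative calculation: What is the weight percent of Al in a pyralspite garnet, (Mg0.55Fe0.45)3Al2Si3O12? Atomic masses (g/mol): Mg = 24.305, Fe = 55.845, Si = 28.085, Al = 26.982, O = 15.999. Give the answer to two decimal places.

12.11 weight percent

Formula mass = 1.65*24.305 + 1.35*55.845 + 2*26.982 + 3*28.085 + 12*15.999 = 445.701 g/mol, of which 53.964 g is Al.
So Al makes up 53.964/445.701 = 0.1211 of the mass, i.e. 12.11%.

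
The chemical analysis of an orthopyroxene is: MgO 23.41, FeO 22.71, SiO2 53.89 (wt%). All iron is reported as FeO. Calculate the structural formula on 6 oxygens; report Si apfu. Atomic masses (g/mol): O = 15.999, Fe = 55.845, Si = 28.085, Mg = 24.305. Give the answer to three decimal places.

2.000 Si apfu

MgO (M=40.304): mol = 0.58084; Mg = 0.58084, O = 0.58084.
FeO (M=71.844): mol = 0.31610; Fe = 0.31610, O = 0.31610.
SiO2 (M=60.083): mol = 0.89693; Si = 0.89693, O = 1.79386.
ΣO = 2.69080; factor = 6/ΣO = 2.22982.
Si apfu = 0.89693 × 2.22982 = 2.000.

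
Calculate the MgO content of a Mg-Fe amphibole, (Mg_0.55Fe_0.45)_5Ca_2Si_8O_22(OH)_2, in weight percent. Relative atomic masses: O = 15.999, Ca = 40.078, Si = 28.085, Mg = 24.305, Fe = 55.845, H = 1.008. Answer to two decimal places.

12.55 wt%

M((Mg_0.55Fe_0.45)_5Ca_2Si_8O_22(OH)_2) = 883.318 g/mol; M(MgO) = 40.304 g/mol.
Moles MgO per formula unit = 2.75 Mg ÷ 1 = 2.7500.
MgO fraction = (2.7500 × 40.304) / 883.318 = 110.836/883.318 = 0.1255.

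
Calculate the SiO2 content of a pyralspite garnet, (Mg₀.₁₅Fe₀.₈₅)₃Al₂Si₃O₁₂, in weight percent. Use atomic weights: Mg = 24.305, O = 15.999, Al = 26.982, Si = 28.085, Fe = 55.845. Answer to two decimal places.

37.28 wt%

Formula mass = 483.549 g/mol.
3 Si → 3.0000 mol SiO2 per formula unit; M(SiO2) = 60.083, so SiO2 mass = 180.249 g.
180.249/483.549 × 100 = 37.28 wt%.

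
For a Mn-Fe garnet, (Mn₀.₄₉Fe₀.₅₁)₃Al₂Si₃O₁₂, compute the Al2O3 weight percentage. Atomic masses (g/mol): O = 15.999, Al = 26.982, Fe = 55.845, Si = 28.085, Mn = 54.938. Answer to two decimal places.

Molar mass of (Mn₀.₄₉Fe₀.₅₁)₃Al₂Si₃O₁₂ = 1.47·54.938 + 1.53·55.845 + 2·26.982 + 3·28.085 + 12·15.999 = 496.409 g/mol.
Each formula unit contains 2 Al, equivalent to 2/2 = 1.0000 mol Al2O3.
M(Al2O3) = 2×26.982 + 3×15.999 = 101.961 g/mol.
Mass of Al2O3 per formula unit = 1.0000 × 101.961 = 101.961 g.
Al2O3 wt% = 101.961 / 496.409 × 100 = 20.54%.

20.54 wt%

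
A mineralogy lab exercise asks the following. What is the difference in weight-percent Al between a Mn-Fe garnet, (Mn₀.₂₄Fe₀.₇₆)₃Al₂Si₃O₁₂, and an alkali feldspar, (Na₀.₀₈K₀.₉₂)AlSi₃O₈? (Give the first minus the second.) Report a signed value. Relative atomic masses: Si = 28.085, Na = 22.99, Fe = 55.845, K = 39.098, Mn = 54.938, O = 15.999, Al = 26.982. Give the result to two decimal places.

First mineral: 53.964 g Al in 497.089 g formula = 10.86 wt% Al.
Second mineral: 26.982 g Al in 277.038 g formula = 9.74 wt% Al.
10.86% − 9.74% gives a difference of 1.12 percentage points.

1.12 percentage points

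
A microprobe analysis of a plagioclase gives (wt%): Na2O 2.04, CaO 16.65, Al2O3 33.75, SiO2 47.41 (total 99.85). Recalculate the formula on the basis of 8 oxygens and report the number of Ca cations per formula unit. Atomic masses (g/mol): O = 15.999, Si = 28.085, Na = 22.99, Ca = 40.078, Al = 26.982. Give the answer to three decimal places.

0.819 Ca apfu

Na2O: 2.04/61.979 = 0.03291 mol → 0.06582 mol Na, 0.03291 mol O.
CaO: 16.65/56.077 = 0.29691 mol → 0.29691 mol Ca, 0.29691 mol O.
Al2O3: 33.75/101.961 = 0.33101 mol → 0.66202 mol Al, 0.99303 mol O.
SiO2: 47.41/60.083 = 0.78908 mol → 0.78908 mol Si, 1.57816 mol O.
Total oxygen = 2.90101 mol. Normalization factor = 8/2.90101 = 2.75766.
Ca per 8 O = 0.29691 × 2.75766 = 0.819.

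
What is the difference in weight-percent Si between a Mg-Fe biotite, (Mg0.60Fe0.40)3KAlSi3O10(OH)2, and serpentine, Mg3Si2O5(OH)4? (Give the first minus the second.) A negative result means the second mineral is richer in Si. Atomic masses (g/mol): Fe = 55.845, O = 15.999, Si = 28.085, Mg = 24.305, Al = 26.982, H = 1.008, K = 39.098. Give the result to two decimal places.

First mineral: 84.255 g Si in 455.102 g formula = 18.51 wt% Si.
Second mineral: 56.170 g Si in 277.108 g formula = 20.27 wt% Si.
18.51% − 20.27% gives a difference of -1.76 percentage points.

-1.76 percentage points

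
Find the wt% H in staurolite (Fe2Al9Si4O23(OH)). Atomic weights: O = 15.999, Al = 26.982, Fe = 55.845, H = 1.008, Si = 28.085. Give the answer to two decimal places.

0.12 weight percent

Formula mass = 2×55.845 + 9×26.982 + 4×28.085 + 24×15.999 + 1×1.008 = 851.852 g/mol, of which 1.008 g is H.
So H makes up 1.008/851.852 = 0.0012 of the mass, i.e. 0.12%.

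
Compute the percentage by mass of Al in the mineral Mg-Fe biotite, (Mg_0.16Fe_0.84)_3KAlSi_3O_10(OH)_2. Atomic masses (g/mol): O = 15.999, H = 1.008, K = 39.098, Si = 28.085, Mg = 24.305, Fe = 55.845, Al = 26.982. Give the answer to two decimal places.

Molar mass of (Mg_0.16Fe_0.84)_3KAlSi_3O_10(OH)_2: 0.48·24.305 + 2.52·55.845 + 1·39.098 + 1·26.982 + 3·28.085 + 12·15.999 + 2·1.008 = 496.735 g/mol.
Mass of Al per formula unit: 1 × 26.982 = 26.982 g.
Weight fraction Al = 26.982 / 496.735 = 0.0543.

5.43 mass %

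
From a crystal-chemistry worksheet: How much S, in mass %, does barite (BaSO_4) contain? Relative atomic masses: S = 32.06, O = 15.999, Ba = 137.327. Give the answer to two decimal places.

Formula mass = 1×137.327 + 1×32.06 + 4×15.999 = 233.383 g/mol, of which 32.060 g is S.
So S makes up 32.060/233.383 = 0.1374 of the mass, i.e. 13.74%.

13.74 mass %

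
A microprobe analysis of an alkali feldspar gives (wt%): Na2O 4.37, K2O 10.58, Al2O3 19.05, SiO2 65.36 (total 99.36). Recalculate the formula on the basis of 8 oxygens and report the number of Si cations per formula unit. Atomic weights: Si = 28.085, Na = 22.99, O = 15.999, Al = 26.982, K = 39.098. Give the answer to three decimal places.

2.981 Si apfu

Na2O (M=61.979): mol = 0.07051; Na = 0.14102, O = 0.07051.
K2O (M=94.195): mol = 0.11232; K = 0.22464, O = 0.11232.
Al2O3 (M=101.961): mol = 0.18684; Al = 0.37368, O = 0.56052.
SiO2 (M=60.083): mol = 1.08783; Si = 1.08783, O = 2.17566.
ΣO = 2.91901; factor = 8/ΣO = 2.74066.
Si apfu = 1.08783 × 2.74066 = 2.981.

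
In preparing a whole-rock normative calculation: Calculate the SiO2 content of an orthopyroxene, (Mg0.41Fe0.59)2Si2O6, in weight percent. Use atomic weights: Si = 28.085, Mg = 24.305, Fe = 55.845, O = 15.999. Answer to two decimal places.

Formula mass = 237.991 g/mol.
2 Si → 2.0000 mol SiO2 per formula unit; M(SiO2) = 60.083, so SiO2 mass = 120.166 g.
120.166/237.991 × 100 = 50.49 wt%.

50.49 wt%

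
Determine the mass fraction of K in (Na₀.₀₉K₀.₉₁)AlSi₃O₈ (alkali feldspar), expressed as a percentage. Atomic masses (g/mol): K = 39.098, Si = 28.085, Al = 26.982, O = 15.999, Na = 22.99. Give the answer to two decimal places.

Formula mass = 0.09×22.99 + 0.91×39.098 + 1×26.982 + 3×28.085 + 8×15.999 = 276.877 g/mol, of which 35.579 g is K.
So K makes up 35.579/276.877 = 0.1285 of the mass, i.e. 12.85%.

12.85 weight percent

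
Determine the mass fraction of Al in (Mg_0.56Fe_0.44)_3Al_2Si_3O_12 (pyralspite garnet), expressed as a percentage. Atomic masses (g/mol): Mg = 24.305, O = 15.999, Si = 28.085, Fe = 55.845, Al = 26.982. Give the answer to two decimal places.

Molar mass of (Mg_0.56Fe_0.44)_3Al_2Si_3O_12: 1.68×24.305 + 1.32×55.845 + 2×26.982 + 3×28.085 + 12×15.999 = 444.755 g/mol.
Mass of Al per formula unit: 2 × 26.982 = 53.964 g.
Weight fraction Al = 53.964 / 444.755 = 0.1213.

12.13 mass %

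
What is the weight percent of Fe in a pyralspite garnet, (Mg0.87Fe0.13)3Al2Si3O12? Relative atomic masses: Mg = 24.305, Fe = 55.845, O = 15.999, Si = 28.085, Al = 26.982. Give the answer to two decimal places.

5.24 wt%

Molar mass of (Mg0.87Fe0.13)3Al2Si3O12: 2.61·24.305 + 0.39·55.845 + 2·26.982 + 3·28.085 + 12·15.999 = 415.423 g/mol.
Mass of Fe per formula unit: 0.39 × 55.845 = 21.780 g.
Weight fraction Fe = 21.780 / 415.423 = 0.0524.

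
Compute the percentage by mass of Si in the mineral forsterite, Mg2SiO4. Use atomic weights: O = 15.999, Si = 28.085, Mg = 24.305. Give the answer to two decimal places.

M(Mg2SiO4) = 140.691 g/mol.
Si contributes 1 × 28.085 = 28.085 g per mole.
28.085/140.691 = 0.1996 → 19.96%.

19.96 weight percent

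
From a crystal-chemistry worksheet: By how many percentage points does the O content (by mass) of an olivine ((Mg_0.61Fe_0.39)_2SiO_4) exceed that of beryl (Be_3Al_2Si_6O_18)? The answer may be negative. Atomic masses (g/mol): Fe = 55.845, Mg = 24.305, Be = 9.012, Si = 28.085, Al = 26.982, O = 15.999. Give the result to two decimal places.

-14.86 percentage points

O in (Mg_0.61Fe_0.39)_2SiO_4: molar mass 165.292 g/mol; 4×15.999 = 63.996 g → 38.72 wt%.
O in Be_3Al_2Si_6O_18: molar mass 537.492 g/mol; 18×15.999 = 287.982 g → 53.58 wt%.
Difference = 38.72 − 53.58 = -14.86 percentage points.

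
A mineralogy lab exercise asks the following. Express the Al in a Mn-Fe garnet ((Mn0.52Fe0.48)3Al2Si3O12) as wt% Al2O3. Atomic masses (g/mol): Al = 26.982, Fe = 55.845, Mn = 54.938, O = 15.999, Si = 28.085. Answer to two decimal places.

20.54 wt%

Formula mass = 496.327 g/mol.
2 Al → 1.0000 mol Al2O3 per formula unit; M(Al2O3) = 101.961, so Al2O3 mass = 101.961 g.
101.961/496.327 × 100 = 20.54 wt%.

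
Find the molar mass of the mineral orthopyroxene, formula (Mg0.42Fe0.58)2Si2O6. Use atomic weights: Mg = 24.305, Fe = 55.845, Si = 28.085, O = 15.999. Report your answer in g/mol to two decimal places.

Mg: 0.84 × 24.305 = 20.4162
Fe: 1.16 × 55.845 = 64.7802
Si: 2 × 28.085 = 56.1700
O: 6 × 15.999 = 95.9940
Summing the contributions gives the formula mass.

237.36 g/mol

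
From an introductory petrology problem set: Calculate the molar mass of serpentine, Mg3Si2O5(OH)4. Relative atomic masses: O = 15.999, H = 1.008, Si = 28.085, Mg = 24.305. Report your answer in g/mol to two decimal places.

277.11 g/mol

M = 3·24.305 + 2·28.085 + 9·15.999 + 4·1.008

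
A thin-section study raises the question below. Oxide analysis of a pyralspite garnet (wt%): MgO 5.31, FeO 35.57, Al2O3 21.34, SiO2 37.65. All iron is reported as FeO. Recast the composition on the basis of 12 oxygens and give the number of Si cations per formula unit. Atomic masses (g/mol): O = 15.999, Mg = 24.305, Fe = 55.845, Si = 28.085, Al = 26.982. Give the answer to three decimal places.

MgO (M=40.304): mol = 0.13175; Mg = 0.13175, O = 0.13175.
FeO (M=71.844): mol = 0.49510; Fe = 0.49510, O = 0.49510.
Al2O3 (M=101.961): mol = 0.20930; Al = 0.41860, O = 0.62790.
SiO2 (M=60.083): mol = 0.62663; Si = 0.62663, O = 1.25326.
ΣO = 2.50801; factor = 12/ΣO = 4.78467.
Si apfu = 0.62663 × 4.78467 = 2.998.

2.998 Si apfu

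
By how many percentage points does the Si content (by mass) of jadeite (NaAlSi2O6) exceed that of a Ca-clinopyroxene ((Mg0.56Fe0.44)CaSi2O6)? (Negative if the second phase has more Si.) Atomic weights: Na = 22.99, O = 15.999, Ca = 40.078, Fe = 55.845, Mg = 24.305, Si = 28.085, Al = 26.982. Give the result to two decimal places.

3.41 percentage points

First mineral: 56.170 g Si in 202.136 g formula = 27.79 wt% Si.
Second mineral: 56.170 g Si in 230.425 g formula = 24.38 wt% Si.
27.79% − 24.38% gives a difference of 3.41 percentage points.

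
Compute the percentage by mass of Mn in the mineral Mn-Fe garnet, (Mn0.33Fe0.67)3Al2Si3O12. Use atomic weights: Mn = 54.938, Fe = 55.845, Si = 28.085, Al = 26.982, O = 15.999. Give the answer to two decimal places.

Molar mass of (Mn0.33Fe0.67)3Al2Si3O12: 0.99·54.938 + 2.01·55.845 + 2·26.982 + 3·28.085 + 12·15.999 = 496.844 g/mol.
Mass of Mn per formula unit: 0.99 × 54.938 = 54.389 g.
Weight fraction Mn = 54.389 / 496.844 = 0.1095.

10.95 weight percent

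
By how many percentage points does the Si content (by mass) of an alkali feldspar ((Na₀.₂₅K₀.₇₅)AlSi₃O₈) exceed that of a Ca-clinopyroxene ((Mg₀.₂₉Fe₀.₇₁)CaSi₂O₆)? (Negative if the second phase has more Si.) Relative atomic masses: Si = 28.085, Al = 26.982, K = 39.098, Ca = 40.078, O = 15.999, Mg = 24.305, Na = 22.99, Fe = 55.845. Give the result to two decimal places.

Si in (Na₀.₂₅K₀.₇₅)AlSi₃O₈: molar mass 274.300 g/mol; 3×28.085 = 84.255 g → 30.72 wt%.
Si in (Mg₀.₂₉Fe₀.₇₁)CaSi₂O₆: molar mass 238.940 g/mol; 2×28.085 = 56.170 g → 23.51 wt%.
Difference = 30.72 − 23.51 = 7.21 percentage points.

7.21 percentage points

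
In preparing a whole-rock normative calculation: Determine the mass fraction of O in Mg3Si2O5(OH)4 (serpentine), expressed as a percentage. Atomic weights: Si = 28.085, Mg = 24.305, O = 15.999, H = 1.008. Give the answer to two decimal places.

Molar mass of Mg3Si2O5(OH)4: 3·24.305 + 2·28.085 + 9·15.999 + 4·1.008 = 277.108 g/mol.
Mass of O per formula unit: 9 × 15.999 = 143.991 g.
Weight fraction O = 143.991 / 277.108 = 0.5196.

51.96 weight percent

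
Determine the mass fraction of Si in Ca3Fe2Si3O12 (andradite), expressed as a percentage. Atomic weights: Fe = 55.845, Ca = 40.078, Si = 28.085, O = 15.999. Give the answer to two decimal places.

16.58 mass %

Formula mass = 3×40.078 + 2×55.845 + 3×28.085 + 12×15.999 = 508.167 g/mol, of which 84.255 g is Si.
So Si makes up 84.255/508.167 = 0.1658 of the mass, i.e. 16.58%.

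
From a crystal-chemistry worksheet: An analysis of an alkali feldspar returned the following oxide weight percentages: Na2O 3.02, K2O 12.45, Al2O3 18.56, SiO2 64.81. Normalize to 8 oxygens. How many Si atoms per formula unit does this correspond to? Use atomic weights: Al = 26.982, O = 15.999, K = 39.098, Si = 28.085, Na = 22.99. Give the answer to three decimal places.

2.992 Si apfu

Na2O: 3.02/61.979 = 0.04873 mol → 0.09746 mol Na, 0.04873 mol O.
K2O: 12.45/94.195 = 0.13217 mol → 0.26434 mol K, 0.13217 mol O.
Al2O3: 18.56/101.961 = 0.18203 mol → 0.36406 mol Al, 0.54609 mol O.
SiO2: 64.81/60.083 = 1.07867 mol → 1.07867 mol Si, 2.15734 mol O.
Total oxygen = 2.88433 mol. Normalization factor = 8/2.88433 = 2.77361.
Si per 8 O = 1.07867 × 2.77361 = 2.992.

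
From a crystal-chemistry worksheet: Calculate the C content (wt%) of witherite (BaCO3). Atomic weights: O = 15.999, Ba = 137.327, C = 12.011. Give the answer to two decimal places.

6.09 wt%

Molar mass of BaCO3: 1·137.327 + 1·12.011 + 3·15.999 = 197.335 g/mol.
Mass of C per formula unit: 1 × 12.011 = 12.011 g.
Weight fraction C = 12.011 / 197.335 = 0.0609.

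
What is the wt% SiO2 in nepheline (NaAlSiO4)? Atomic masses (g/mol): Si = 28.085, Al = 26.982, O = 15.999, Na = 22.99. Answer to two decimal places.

42.30 wt%

Molar mass of NaAlSiO4 = 1*22.99 + 1*26.982 + 1*28.085 + 4*15.999 = 142.053 g/mol.
Each formula unit contains 1 Si, equivalent to 1/1 = 1.0000 mol SiO2.
M(SiO2) = 1×28.085 + 2×15.999 = 60.083 g/mol.
Mass of SiO2 per formula unit = 1.0000 × 60.083 = 60.083 g.
SiO2 wt% = 60.083 / 142.053 × 100 = 42.30%.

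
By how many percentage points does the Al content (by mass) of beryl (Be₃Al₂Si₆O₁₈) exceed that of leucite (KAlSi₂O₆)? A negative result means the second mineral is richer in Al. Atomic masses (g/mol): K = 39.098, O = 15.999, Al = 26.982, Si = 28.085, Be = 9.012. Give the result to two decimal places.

M(Be₃Al₂Si₆O₁₈) = 537.492 g/mol, so wt% Al = 53.964/537.492 × 100 = 10.04%.
M(KAlSi₂O₆) = 218.244 g/mol, so wt% Al = 26.982/218.244 × 100 = 12.36%.
10.04 − 12.36 = -2.32 pp.

-2.32 percentage points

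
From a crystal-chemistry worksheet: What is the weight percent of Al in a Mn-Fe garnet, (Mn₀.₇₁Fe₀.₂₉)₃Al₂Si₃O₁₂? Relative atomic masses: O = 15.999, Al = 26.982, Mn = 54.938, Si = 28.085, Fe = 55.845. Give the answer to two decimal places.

10.88 wt%

Molar mass of (Mn₀.₇₁Fe₀.₂₉)₃Al₂Si₃O₁₂: 2.13·54.938 + 0.87·55.845 + 2·26.982 + 3·28.085 + 12·15.999 = 495.810 g/mol.
Mass of Al per formula unit: 2 × 26.982 = 53.964 g.
Weight fraction Al = 53.964 / 495.810 = 0.1088.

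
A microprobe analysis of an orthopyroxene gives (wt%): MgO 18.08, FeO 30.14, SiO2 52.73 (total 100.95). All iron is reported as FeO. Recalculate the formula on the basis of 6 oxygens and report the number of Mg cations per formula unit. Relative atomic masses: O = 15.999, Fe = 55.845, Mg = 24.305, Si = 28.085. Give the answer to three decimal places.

1.026 Mg apfu

MgO: 18.08/40.304 = 0.44859 mol → 0.44859 mol Mg, 0.44859 mol O.
FeO: 30.14/71.844 = 0.41952 mol → 0.41952 mol Fe, 0.41952 mol O.
SiO2: 52.73/60.083 = 0.87762 mol → 0.87762 mol Si, 1.75524 mol O.
Total oxygen = 2.62335 mol. Normalization factor = 6/2.62335 = 2.28715.
Mg per 6 O = 0.44859 × 2.28715 = 1.026.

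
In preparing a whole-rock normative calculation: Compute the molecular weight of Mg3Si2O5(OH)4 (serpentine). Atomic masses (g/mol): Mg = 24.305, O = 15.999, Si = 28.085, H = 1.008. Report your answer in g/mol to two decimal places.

Mg: 3 × 24.305 = 72.9150
Si: 2 × 28.085 = 56.1700
O: 9 × 15.999 = 143.9910
H: 4 × 1.008 = 4.0320
Summing the contributions gives the formula mass.

277.11 g/mol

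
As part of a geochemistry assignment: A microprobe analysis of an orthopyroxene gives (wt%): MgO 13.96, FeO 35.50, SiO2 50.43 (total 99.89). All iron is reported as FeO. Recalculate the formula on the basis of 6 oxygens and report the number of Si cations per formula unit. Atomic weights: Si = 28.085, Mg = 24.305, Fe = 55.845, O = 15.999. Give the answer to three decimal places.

1.999 Si apfu

MgO (M=40.304): mol = 0.34637; Mg = 0.34637, O = 0.34637.
FeO (M=71.844): mol = 0.49413; Fe = 0.49413, O = 0.49413.
SiO2 (M=60.083): mol = 0.83934; Si = 0.83934, O = 1.67868.
ΣO = 2.51918; factor = 6/ΣO = 2.38173.
Si apfu = 0.83934 × 2.38173 = 1.999.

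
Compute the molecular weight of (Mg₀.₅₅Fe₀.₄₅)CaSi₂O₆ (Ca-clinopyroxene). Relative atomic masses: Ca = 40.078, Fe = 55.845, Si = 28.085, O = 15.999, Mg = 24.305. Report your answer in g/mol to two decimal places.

230.74 g/mol

M = 0.55·24.305 + 0.45·55.845 + 1·40.078 + 2·28.085 + 6·15.999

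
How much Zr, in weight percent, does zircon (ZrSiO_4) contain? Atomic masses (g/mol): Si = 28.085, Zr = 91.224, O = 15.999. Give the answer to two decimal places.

Molar mass of ZrSiO_4: 1*91.224 + 1*28.085 + 4*15.999 = 183.305 g/mol.
Mass of Zr per formula unit: 1 × 91.224 = 91.224 g.
Weight fraction Zr = 91.224 / 183.305 = 0.4977.

49.77 weight percent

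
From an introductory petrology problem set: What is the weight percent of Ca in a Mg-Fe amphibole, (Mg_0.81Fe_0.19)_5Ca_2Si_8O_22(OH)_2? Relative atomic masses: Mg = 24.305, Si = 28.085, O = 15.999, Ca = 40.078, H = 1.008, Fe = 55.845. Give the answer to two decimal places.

Molar mass of (Mg_0.81Fe_0.19)_5Ca_2Si_8O_22(OH)_2: 4.05*24.305 + 0.95*55.845 + 2*40.078 + 8*28.085 + 24*15.999 + 2*1.008 = 842.316 g/mol.
Mass of Ca per formula unit: 2 × 40.078 = 80.156 g.
Weight fraction Ca = 80.156 / 842.316 = 0.0952.

9.52 wt%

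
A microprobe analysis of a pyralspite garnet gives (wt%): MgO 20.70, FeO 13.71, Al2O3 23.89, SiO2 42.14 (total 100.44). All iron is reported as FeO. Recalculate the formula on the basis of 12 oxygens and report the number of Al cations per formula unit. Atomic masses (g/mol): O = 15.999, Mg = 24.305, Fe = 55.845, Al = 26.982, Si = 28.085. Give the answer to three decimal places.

MgO: 20.70/40.304 = 0.51360 mol → 0.51360 mol Mg, 0.51360 mol O.
FeO: 13.71/71.844 = 0.19083 mol → 0.19083 mol Fe, 0.19083 mol O.
Al2O3: 23.89/101.961 = 0.23431 mol → 0.46862 mol Al, 0.70293 mol O.
SiO2: 42.14/60.083 = 0.70136 mol → 0.70136 mol Si, 1.40272 mol O.
Total oxygen = 2.81008 mol. Normalization factor = 12/2.81008 = 4.27034.
Al per 12 O = 0.46862 × 4.27034 = 2.001.

2.001 Al apfu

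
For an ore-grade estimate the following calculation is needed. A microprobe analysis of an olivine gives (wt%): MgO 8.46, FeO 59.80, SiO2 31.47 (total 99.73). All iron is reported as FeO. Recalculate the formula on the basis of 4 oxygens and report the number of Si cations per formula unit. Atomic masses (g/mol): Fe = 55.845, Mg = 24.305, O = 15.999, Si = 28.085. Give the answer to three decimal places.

1.003 Si apfu

MgO: 8.46/40.304 = 0.20990 mol → 0.20990 mol Mg, 0.20990 mol O.
FeO: 59.80/71.844 = 0.83236 mol → 0.83236 mol Fe, 0.83236 mol O.
SiO2: 31.47/60.083 = 0.52378 mol → 0.52378 mol Si, 1.04756 mol O.
Total oxygen = 2.08982 mol. Normalization factor = 4/2.08982 = 1.91404.
Si per 4 O = 0.52378 × 1.91404 = 1.003.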